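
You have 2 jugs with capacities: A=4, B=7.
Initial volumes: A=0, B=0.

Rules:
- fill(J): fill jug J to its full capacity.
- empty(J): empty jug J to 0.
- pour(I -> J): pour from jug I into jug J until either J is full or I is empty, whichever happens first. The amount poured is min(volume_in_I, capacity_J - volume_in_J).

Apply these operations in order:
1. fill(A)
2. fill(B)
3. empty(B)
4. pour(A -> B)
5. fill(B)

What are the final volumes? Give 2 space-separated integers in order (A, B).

Answer: 0 7

Derivation:
Step 1: fill(A) -> (A=4 B=0)
Step 2: fill(B) -> (A=4 B=7)
Step 3: empty(B) -> (A=4 B=0)
Step 4: pour(A -> B) -> (A=0 B=4)
Step 5: fill(B) -> (A=0 B=7)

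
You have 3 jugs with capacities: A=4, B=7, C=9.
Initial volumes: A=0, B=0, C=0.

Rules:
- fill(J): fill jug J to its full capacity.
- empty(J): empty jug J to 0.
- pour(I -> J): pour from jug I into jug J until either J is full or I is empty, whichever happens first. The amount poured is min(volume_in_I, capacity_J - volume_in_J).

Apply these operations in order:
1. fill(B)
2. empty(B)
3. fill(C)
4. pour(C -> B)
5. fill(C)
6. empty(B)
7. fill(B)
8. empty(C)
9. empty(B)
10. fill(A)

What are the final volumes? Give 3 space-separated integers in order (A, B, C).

Answer: 4 0 0

Derivation:
Step 1: fill(B) -> (A=0 B=7 C=0)
Step 2: empty(B) -> (A=0 B=0 C=0)
Step 3: fill(C) -> (A=0 B=0 C=9)
Step 4: pour(C -> B) -> (A=0 B=7 C=2)
Step 5: fill(C) -> (A=0 B=7 C=9)
Step 6: empty(B) -> (A=0 B=0 C=9)
Step 7: fill(B) -> (A=0 B=7 C=9)
Step 8: empty(C) -> (A=0 B=7 C=0)
Step 9: empty(B) -> (A=0 B=0 C=0)
Step 10: fill(A) -> (A=4 B=0 C=0)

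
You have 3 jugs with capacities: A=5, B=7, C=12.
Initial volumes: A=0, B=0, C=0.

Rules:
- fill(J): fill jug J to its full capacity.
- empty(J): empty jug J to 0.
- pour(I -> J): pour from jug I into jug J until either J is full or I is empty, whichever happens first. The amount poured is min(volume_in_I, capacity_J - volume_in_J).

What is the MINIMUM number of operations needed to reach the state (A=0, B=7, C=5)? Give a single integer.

BFS from (A=0, B=0, C=0). One shortest path:
  1. fill(C) -> (A=0 B=0 C=12)
  2. pour(C -> B) -> (A=0 B=7 C=5)
Reached target in 2 moves.

Answer: 2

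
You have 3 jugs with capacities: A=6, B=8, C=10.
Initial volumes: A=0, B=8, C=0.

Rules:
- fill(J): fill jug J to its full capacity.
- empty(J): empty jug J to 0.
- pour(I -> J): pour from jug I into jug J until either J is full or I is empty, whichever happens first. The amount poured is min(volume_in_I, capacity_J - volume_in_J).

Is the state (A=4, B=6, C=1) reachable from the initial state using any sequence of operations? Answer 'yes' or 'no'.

BFS explored all 96 reachable states.
Reachable set includes: (0,0,0), (0,0,2), (0,0,4), (0,0,6), (0,0,8), (0,0,10), (0,2,0), (0,2,2), (0,2,4), (0,2,6), (0,2,8), (0,2,10) ...
Target (A=4, B=6, C=1) not in reachable set → no.

Answer: no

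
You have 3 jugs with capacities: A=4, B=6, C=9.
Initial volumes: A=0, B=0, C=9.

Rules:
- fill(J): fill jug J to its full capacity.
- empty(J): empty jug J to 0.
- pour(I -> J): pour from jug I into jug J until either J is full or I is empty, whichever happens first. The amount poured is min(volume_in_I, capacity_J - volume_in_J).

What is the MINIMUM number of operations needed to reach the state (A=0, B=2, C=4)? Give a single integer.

Answer: 4

Derivation:
BFS from (A=0, B=0, C=9). One shortest path:
  1. fill(B) -> (A=0 B=6 C=9)
  2. empty(C) -> (A=0 B=6 C=0)
  3. pour(B -> A) -> (A=4 B=2 C=0)
  4. pour(A -> C) -> (A=0 B=2 C=4)
Reached target in 4 moves.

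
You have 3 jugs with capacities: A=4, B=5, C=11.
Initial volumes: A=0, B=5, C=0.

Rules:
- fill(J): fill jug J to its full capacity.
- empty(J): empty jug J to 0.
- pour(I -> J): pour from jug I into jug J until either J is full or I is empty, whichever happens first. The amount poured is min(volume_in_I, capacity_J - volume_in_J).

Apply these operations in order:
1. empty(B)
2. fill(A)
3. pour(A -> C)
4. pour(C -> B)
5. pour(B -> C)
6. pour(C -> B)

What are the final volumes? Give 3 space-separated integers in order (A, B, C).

Answer: 0 4 0

Derivation:
Step 1: empty(B) -> (A=0 B=0 C=0)
Step 2: fill(A) -> (A=4 B=0 C=0)
Step 3: pour(A -> C) -> (A=0 B=0 C=4)
Step 4: pour(C -> B) -> (A=0 B=4 C=0)
Step 5: pour(B -> C) -> (A=0 B=0 C=4)
Step 6: pour(C -> B) -> (A=0 B=4 C=0)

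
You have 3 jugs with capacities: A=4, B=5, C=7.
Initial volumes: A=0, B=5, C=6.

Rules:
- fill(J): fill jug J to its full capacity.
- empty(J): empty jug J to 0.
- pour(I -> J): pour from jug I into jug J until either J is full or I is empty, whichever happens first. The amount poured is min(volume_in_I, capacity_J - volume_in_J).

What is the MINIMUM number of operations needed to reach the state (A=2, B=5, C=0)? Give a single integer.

Answer: 3

Derivation:
BFS from (A=0, B=5, C=6). One shortest path:
  1. pour(C -> A) -> (A=4 B=5 C=2)
  2. empty(A) -> (A=0 B=5 C=2)
  3. pour(C -> A) -> (A=2 B=5 C=0)
Reached target in 3 moves.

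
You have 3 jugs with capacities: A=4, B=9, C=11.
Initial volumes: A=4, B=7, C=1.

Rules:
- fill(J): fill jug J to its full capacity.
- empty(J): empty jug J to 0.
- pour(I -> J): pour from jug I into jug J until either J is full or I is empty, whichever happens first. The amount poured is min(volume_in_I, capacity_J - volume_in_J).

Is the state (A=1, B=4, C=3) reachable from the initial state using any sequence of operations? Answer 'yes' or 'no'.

Answer: no

Derivation:
BFS explored all 360 reachable states.
Reachable set includes: (0,0,0), (0,0,1), (0,0,2), (0,0,3), (0,0,4), (0,0,5), (0,0,6), (0,0,7), (0,0,8), (0,0,9), (0,0,10), (0,0,11) ...
Target (A=1, B=4, C=3) not in reachable set → no.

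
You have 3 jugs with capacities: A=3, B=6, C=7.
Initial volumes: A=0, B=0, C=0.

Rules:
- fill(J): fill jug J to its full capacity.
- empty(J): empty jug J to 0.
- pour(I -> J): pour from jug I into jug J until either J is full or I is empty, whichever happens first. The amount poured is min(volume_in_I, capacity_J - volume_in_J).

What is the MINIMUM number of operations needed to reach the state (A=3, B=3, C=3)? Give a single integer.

Answer: 4

Derivation:
BFS from (A=0, B=0, C=0). One shortest path:
  1. fill(A) -> (A=3 B=0 C=0)
  2. fill(B) -> (A=3 B=6 C=0)
  3. pour(A -> C) -> (A=0 B=6 C=3)
  4. pour(B -> A) -> (A=3 B=3 C=3)
Reached target in 4 moves.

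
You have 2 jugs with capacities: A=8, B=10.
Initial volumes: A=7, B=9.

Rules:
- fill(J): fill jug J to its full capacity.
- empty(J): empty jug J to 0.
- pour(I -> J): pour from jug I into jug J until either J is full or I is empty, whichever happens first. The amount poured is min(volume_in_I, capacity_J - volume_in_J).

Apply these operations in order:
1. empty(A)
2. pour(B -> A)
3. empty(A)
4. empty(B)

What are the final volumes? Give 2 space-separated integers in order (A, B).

Answer: 0 0

Derivation:
Step 1: empty(A) -> (A=0 B=9)
Step 2: pour(B -> A) -> (A=8 B=1)
Step 3: empty(A) -> (A=0 B=1)
Step 4: empty(B) -> (A=0 B=0)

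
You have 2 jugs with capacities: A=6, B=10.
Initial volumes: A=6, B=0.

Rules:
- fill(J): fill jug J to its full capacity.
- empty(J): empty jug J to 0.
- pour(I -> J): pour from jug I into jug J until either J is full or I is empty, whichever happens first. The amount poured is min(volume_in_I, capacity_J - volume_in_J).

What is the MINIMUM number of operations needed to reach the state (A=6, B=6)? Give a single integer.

BFS from (A=6, B=0). One shortest path:
  1. pour(A -> B) -> (A=0 B=6)
  2. fill(A) -> (A=6 B=6)
Reached target in 2 moves.

Answer: 2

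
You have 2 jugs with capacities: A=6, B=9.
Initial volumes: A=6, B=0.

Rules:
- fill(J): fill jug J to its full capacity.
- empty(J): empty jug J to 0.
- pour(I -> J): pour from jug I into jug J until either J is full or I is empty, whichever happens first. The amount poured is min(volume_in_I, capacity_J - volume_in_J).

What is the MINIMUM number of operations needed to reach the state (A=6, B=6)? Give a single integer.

Answer: 2

Derivation:
BFS from (A=6, B=0). One shortest path:
  1. pour(A -> B) -> (A=0 B=6)
  2. fill(A) -> (A=6 B=6)
Reached target in 2 moves.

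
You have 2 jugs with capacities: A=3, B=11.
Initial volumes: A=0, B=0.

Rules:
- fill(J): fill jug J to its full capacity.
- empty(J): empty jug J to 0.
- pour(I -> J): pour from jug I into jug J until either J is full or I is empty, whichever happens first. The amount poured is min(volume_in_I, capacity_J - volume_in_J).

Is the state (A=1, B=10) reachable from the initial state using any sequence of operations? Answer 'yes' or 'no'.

BFS explored all 28 reachable states.
Reachable set includes: (0,0), (0,1), (0,2), (0,3), (0,4), (0,5), (0,6), (0,7), (0,8), (0,9), (0,10), (0,11) ...
Target (A=1, B=10) not in reachable set → no.

Answer: no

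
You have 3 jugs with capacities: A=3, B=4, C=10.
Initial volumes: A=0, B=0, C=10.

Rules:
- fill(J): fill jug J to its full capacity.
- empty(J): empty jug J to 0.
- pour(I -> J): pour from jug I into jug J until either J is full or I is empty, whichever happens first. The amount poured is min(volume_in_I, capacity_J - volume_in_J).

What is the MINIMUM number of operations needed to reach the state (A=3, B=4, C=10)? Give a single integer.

BFS from (A=0, B=0, C=10). One shortest path:
  1. fill(A) -> (A=3 B=0 C=10)
  2. fill(B) -> (A=3 B=4 C=10)
Reached target in 2 moves.

Answer: 2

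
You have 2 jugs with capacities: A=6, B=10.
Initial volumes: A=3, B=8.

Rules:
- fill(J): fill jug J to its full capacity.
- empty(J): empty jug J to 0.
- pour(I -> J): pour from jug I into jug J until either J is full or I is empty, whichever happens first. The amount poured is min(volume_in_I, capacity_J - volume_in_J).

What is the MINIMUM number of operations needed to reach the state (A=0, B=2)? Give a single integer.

Answer: 3

Derivation:
BFS from (A=3, B=8). One shortest path:
  1. empty(A) -> (A=0 B=8)
  2. pour(B -> A) -> (A=6 B=2)
  3. empty(A) -> (A=0 B=2)
Reached target in 3 moves.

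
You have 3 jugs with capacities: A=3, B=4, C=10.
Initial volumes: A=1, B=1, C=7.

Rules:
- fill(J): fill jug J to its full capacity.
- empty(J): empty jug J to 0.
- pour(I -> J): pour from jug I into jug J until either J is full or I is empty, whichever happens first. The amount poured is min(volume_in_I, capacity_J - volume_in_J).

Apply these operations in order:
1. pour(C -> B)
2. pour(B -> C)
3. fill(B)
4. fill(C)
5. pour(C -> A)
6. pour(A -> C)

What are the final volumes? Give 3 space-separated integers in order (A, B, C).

Answer: 1 4 10

Derivation:
Step 1: pour(C -> B) -> (A=1 B=4 C=4)
Step 2: pour(B -> C) -> (A=1 B=0 C=8)
Step 3: fill(B) -> (A=1 B=4 C=8)
Step 4: fill(C) -> (A=1 B=4 C=10)
Step 5: pour(C -> A) -> (A=3 B=4 C=8)
Step 6: pour(A -> C) -> (A=1 B=4 C=10)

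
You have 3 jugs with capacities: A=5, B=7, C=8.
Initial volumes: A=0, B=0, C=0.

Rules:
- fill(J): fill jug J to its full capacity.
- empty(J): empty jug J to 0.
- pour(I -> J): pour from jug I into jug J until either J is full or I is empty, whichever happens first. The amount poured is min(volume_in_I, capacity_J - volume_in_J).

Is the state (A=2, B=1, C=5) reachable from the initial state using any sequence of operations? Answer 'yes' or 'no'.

BFS explored all 264 reachable states.
Reachable set includes: (0,0,0), (0,0,1), (0,0,2), (0,0,3), (0,0,4), (0,0,5), (0,0,6), (0,0,7), (0,0,8), (0,1,0), (0,1,1), (0,1,2) ...
Target (A=2, B=1, C=5) not in reachable set → no.

Answer: no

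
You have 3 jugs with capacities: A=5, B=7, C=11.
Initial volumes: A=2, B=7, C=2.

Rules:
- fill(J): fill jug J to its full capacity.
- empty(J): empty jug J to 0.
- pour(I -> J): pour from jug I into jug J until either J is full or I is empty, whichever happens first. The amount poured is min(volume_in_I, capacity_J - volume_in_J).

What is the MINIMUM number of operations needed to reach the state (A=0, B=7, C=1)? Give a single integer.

Answer: 5

Derivation:
BFS from (A=2, B=7, C=2). One shortest path:
  1. empty(B) -> (A=2 B=0 C=2)
  2. fill(C) -> (A=2 B=0 C=11)
  3. pour(C -> A) -> (A=5 B=0 C=8)
  4. empty(A) -> (A=0 B=0 C=8)
  5. pour(C -> B) -> (A=0 B=7 C=1)
Reached target in 5 moves.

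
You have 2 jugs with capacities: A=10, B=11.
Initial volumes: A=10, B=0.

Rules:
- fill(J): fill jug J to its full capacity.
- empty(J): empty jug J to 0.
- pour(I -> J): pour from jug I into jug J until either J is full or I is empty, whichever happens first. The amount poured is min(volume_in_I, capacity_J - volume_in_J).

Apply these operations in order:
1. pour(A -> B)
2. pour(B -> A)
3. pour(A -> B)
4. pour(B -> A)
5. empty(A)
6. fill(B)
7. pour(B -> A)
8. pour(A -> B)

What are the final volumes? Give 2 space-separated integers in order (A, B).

Step 1: pour(A -> B) -> (A=0 B=10)
Step 2: pour(B -> A) -> (A=10 B=0)
Step 3: pour(A -> B) -> (A=0 B=10)
Step 4: pour(B -> A) -> (A=10 B=0)
Step 5: empty(A) -> (A=0 B=0)
Step 6: fill(B) -> (A=0 B=11)
Step 7: pour(B -> A) -> (A=10 B=1)
Step 8: pour(A -> B) -> (A=0 B=11)

Answer: 0 11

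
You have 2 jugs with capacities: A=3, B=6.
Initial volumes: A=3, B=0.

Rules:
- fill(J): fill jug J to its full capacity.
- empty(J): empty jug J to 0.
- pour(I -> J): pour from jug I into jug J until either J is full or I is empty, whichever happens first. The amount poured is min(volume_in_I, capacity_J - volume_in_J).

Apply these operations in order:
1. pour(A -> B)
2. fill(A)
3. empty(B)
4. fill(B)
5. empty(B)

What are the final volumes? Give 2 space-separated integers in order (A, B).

Step 1: pour(A -> B) -> (A=0 B=3)
Step 2: fill(A) -> (A=3 B=3)
Step 3: empty(B) -> (A=3 B=0)
Step 4: fill(B) -> (A=3 B=6)
Step 5: empty(B) -> (A=3 B=0)

Answer: 3 0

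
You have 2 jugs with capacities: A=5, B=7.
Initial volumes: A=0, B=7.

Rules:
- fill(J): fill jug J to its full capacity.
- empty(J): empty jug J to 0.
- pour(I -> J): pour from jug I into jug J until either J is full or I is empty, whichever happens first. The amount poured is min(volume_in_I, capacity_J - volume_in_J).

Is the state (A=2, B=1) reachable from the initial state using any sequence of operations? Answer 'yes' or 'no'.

BFS explored all 24 reachable states.
Reachable set includes: (0,0), (0,1), (0,2), (0,3), (0,4), (0,5), (0,6), (0,7), (1,0), (1,7), (2,0), (2,7) ...
Target (A=2, B=1) not in reachable set → no.

Answer: no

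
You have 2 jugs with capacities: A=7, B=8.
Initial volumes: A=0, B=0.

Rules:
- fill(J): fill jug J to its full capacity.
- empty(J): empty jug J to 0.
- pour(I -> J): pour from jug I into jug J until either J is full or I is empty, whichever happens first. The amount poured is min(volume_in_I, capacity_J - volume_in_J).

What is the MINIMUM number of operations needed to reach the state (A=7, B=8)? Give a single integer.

BFS from (A=0, B=0). One shortest path:
  1. fill(A) -> (A=7 B=0)
  2. fill(B) -> (A=7 B=8)
Reached target in 2 moves.

Answer: 2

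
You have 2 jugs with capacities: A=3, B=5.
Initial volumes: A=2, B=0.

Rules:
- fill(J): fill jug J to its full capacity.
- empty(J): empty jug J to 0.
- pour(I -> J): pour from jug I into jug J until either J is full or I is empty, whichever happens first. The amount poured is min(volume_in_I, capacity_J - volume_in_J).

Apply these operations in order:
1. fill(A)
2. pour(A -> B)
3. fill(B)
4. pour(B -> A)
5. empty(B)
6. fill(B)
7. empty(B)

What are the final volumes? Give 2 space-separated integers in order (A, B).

Answer: 3 0

Derivation:
Step 1: fill(A) -> (A=3 B=0)
Step 2: pour(A -> B) -> (A=0 B=3)
Step 3: fill(B) -> (A=0 B=5)
Step 4: pour(B -> A) -> (A=3 B=2)
Step 5: empty(B) -> (A=3 B=0)
Step 6: fill(B) -> (A=3 B=5)
Step 7: empty(B) -> (A=3 B=0)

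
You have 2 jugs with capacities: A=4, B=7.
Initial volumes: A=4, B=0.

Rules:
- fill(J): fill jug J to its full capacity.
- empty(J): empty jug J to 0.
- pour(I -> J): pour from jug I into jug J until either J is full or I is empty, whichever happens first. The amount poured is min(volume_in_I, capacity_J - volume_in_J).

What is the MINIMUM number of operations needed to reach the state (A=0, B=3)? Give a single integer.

BFS from (A=4, B=0). One shortest path:
  1. empty(A) -> (A=0 B=0)
  2. fill(B) -> (A=0 B=7)
  3. pour(B -> A) -> (A=4 B=3)
  4. empty(A) -> (A=0 B=3)
Reached target in 4 moves.

Answer: 4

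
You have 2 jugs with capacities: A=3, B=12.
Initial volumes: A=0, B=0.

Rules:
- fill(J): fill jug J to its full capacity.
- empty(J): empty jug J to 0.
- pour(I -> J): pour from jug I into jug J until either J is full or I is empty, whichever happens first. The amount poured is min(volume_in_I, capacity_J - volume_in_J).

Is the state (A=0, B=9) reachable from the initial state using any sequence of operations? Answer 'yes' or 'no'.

BFS from (A=0, B=0):
  1. fill(B) -> (A=0 B=12)
  2. pour(B -> A) -> (A=3 B=9)
  3. empty(A) -> (A=0 B=9)
Target reached → yes.

Answer: yes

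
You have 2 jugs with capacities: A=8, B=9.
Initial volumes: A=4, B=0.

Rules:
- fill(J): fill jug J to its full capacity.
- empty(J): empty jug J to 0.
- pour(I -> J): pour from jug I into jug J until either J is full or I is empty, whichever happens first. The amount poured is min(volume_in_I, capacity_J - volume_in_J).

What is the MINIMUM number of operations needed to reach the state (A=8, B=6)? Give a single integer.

Answer: 6

Derivation:
BFS from (A=4, B=0). One shortest path:
  1. fill(B) -> (A=4 B=9)
  2. pour(B -> A) -> (A=8 B=5)
  3. empty(A) -> (A=0 B=5)
  4. pour(B -> A) -> (A=5 B=0)
  5. fill(B) -> (A=5 B=9)
  6. pour(B -> A) -> (A=8 B=6)
Reached target in 6 moves.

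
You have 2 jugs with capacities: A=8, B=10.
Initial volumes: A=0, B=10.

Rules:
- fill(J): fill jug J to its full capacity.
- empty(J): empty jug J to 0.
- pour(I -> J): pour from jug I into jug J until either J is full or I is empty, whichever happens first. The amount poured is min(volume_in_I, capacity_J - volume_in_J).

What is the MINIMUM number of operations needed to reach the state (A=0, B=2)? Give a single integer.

BFS from (A=0, B=10). One shortest path:
  1. pour(B -> A) -> (A=8 B=2)
  2. empty(A) -> (A=0 B=2)
Reached target in 2 moves.

Answer: 2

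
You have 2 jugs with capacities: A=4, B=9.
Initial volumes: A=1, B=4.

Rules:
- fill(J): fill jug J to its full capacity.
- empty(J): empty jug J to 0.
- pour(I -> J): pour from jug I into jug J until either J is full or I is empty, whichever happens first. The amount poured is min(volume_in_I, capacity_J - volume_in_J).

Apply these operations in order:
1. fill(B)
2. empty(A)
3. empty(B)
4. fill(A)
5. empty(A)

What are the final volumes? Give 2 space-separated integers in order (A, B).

Answer: 0 0

Derivation:
Step 1: fill(B) -> (A=1 B=9)
Step 2: empty(A) -> (A=0 B=9)
Step 3: empty(B) -> (A=0 B=0)
Step 4: fill(A) -> (A=4 B=0)
Step 5: empty(A) -> (A=0 B=0)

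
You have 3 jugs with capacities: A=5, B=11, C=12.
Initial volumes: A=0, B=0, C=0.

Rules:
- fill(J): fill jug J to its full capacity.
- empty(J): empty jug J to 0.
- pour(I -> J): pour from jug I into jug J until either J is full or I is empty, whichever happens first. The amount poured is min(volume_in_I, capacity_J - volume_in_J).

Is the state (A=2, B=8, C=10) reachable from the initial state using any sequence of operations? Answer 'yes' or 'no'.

BFS explored all 496 reachable states.
Reachable set includes: (0,0,0), (0,0,1), (0,0,2), (0,0,3), (0,0,4), (0,0,5), (0,0,6), (0,0,7), (0,0,8), (0,0,9), (0,0,10), (0,0,11) ...
Target (A=2, B=8, C=10) not in reachable set → no.

Answer: no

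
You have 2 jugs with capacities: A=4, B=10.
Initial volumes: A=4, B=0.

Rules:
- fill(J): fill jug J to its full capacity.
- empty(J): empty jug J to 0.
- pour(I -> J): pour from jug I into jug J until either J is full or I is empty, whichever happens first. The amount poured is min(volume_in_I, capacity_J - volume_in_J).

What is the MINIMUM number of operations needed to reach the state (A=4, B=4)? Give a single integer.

BFS from (A=4, B=0). One shortest path:
  1. pour(A -> B) -> (A=0 B=4)
  2. fill(A) -> (A=4 B=4)
Reached target in 2 moves.

Answer: 2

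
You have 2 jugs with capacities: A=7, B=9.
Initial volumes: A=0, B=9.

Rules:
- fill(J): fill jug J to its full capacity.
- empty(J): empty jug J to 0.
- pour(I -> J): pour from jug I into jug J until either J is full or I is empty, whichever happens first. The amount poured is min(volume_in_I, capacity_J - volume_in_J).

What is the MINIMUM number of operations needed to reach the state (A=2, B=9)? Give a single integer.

Answer: 4

Derivation:
BFS from (A=0, B=9). One shortest path:
  1. pour(B -> A) -> (A=7 B=2)
  2. empty(A) -> (A=0 B=2)
  3. pour(B -> A) -> (A=2 B=0)
  4. fill(B) -> (A=2 B=9)
Reached target in 4 moves.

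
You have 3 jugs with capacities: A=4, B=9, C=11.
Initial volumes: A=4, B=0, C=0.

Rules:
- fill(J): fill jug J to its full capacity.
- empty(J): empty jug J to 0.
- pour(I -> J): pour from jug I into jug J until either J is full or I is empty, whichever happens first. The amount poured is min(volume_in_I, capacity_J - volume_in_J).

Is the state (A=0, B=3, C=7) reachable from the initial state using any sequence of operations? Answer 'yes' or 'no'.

Answer: yes

Derivation:
BFS from (A=4, B=0, C=0):
  1. fill(C) -> (A=4 B=0 C=11)
  2. pour(A -> B) -> (A=0 B=4 C=11)
  3. fill(A) -> (A=4 B=4 C=11)
  4. pour(A -> B) -> (A=0 B=8 C=11)
  5. pour(C -> A) -> (A=4 B=8 C=7)
  6. pour(A -> B) -> (A=3 B=9 C=7)
  7. empty(B) -> (A=3 B=0 C=7)
  8. pour(A -> B) -> (A=0 B=3 C=7)
Target reached → yes.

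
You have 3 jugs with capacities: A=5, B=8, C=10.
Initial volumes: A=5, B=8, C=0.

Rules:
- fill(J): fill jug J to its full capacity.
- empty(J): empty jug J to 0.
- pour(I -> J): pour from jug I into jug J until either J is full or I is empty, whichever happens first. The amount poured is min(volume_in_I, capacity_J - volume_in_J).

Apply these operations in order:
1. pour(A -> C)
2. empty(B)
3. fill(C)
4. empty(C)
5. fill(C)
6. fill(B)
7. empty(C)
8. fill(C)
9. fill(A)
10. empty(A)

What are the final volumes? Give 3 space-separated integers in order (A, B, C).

Answer: 0 8 10

Derivation:
Step 1: pour(A -> C) -> (A=0 B=8 C=5)
Step 2: empty(B) -> (A=0 B=0 C=5)
Step 3: fill(C) -> (A=0 B=0 C=10)
Step 4: empty(C) -> (A=0 B=0 C=0)
Step 5: fill(C) -> (A=0 B=0 C=10)
Step 6: fill(B) -> (A=0 B=8 C=10)
Step 7: empty(C) -> (A=0 B=8 C=0)
Step 8: fill(C) -> (A=0 B=8 C=10)
Step 9: fill(A) -> (A=5 B=8 C=10)
Step 10: empty(A) -> (A=0 B=8 C=10)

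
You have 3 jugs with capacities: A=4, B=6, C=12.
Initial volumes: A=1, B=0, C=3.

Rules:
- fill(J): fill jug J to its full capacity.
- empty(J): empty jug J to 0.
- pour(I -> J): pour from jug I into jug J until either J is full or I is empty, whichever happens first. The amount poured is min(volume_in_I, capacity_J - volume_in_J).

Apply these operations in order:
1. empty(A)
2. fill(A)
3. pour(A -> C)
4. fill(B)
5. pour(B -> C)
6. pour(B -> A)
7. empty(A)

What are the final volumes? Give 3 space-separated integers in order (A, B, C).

Answer: 0 0 12

Derivation:
Step 1: empty(A) -> (A=0 B=0 C=3)
Step 2: fill(A) -> (A=4 B=0 C=3)
Step 3: pour(A -> C) -> (A=0 B=0 C=7)
Step 4: fill(B) -> (A=0 B=6 C=7)
Step 5: pour(B -> C) -> (A=0 B=1 C=12)
Step 6: pour(B -> A) -> (A=1 B=0 C=12)
Step 7: empty(A) -> (A=0 B=0 C=12)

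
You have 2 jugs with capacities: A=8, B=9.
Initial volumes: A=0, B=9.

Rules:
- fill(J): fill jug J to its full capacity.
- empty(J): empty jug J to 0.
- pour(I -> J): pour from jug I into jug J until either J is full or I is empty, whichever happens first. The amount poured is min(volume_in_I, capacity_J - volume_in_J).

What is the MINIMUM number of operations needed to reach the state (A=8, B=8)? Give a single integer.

BFS from (A=0, B=9). One shortest path:
  1. fill(A) -> (A=8 B=9)
  2. empty(B) -> (A=8 B=0)
  3. pour(A -> B) -> (A=0 B=8)
  4. fill(A) -> (A=8 B=8)
Reached target in 4 moves.

Answer: 4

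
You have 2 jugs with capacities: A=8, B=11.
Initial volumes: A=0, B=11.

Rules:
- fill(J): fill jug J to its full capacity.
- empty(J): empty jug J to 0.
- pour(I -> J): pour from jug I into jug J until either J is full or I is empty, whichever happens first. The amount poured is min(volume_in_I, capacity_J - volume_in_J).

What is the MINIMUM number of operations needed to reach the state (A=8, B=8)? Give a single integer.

Answer: 4

Derivation:
BFS from (A=0, B=11). One shortest path:
  1. fill(A) -> (A=8 B=11)
  2. empty(B) -> (A=8 B=0)
  3. pour(A -> B) -> (A=0 B=8)
  4. fill(A) -> (A=8 B=8)
Reached target in 4 moves.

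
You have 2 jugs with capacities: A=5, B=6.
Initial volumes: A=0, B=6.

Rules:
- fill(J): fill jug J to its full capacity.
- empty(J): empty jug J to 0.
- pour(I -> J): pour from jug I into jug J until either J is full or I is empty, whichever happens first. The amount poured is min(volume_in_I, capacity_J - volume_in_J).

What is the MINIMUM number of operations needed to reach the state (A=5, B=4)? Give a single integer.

BFS from (A=0, B=6). One shortest path:
  1. fill(A) -> (A=5 B=6)
  2. empty(B) -> (A=5 B=0)
  3. pour(A -> B) -> (A=0 B=5)
  4. fill(A) -> (A=5 B=5)
  5. pour(A -> B) -> (A=4 B=6)
  6. empty(B) -> (A=4 B=0)
  7. pour(A -> B) -> (A=0 B=4)
  8. fill(A) -> (A=5 B=4)
Reached target in 8 moves.

Answer: 8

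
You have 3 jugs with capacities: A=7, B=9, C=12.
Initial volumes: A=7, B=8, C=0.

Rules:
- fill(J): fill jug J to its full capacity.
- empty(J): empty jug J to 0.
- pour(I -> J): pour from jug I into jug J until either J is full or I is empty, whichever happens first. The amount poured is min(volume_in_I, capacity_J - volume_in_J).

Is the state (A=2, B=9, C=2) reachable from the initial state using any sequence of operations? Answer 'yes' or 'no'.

Answer: yes

Derivation:
BFS from (A=7, B=8, C=0):
  1. pour(A -> C) -> (A=0 B=8 C=7)
  2. fill(A) -> (A=7 B=8 C=7)
  3. pour(A -> C) -> (A=2 B=8 C=12)
  4. pour(C -> B) -> (A=2 B=9 C=11)
  5. empty(B) -> (A=2 B=0 C=11)
  6. pour(C -> B) -> (A=2 B=9 C=2)
Target reached → yes.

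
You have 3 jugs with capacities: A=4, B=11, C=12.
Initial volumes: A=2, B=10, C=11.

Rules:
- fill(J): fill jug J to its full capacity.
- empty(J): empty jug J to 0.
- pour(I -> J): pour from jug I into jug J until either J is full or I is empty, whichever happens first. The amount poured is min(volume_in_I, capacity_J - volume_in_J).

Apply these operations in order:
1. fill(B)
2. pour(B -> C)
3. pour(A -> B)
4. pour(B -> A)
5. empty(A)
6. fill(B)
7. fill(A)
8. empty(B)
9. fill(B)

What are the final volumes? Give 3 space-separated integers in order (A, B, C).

Answer: 4 11 12

Derivation:
Step 1: fill(B) -> (A=2 B=11 C=11)
Step 2: pour(B -> C) -> (A=2 B=10 C=12)
Step 3: pour(A -> B) -> (A=1 B=11 C=12)
Step 4: pour(B -> A) -> (A=4 B=8 C=12)
Step 5: empty(A) -> (A=0 B=8 C=12)
Step 6: fill(B) -> (A=0 B=11 C=12)
Step 7: fill(A) -> (A=4 B=11 C=12)
Step 8: empty(B) -> (A=4 B=0 C=12)
Step 9: fill(B) -> (A=4 B=11 C=12)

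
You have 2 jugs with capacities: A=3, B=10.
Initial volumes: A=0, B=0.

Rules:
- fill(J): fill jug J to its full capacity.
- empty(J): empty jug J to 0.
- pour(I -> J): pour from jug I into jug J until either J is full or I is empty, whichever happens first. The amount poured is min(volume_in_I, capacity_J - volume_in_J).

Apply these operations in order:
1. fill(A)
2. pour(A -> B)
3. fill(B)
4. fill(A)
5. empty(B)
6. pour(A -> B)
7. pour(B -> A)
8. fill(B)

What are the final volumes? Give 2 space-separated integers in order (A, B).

Step 1: fill(A) -> (A=3 B=0)
Step 2: pour(A -> B) -> (A=0 B=3)
Step 3: fill(B) -> (A=0 B=10)
Step 4: fill(A) -> (A=3 B=10)
Step 5: empty(B) -> (A=3 B=0)
Step 6: pour(A -> B) -> (A=0 B=3)
Step 7: pour(B -> A) -> (A=3 B=0)
Step 8: fill(B) -> (A=3 B=10)

Answer: 3 10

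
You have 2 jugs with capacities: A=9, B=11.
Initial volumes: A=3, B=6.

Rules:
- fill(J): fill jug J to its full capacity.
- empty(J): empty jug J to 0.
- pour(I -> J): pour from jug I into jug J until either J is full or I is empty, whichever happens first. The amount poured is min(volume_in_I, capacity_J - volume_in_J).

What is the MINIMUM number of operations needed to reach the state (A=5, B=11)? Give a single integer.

Answer: 5

Derivation:
BFS from (A=3, B=6). One shortest path:
  1. fill(B) -> (A=3 B=11)
  2. pour(B -> A) -> (A=9 B=5)
  3. empty(A) -> (A=0 B=5)
  4. pour(B -> A) -> (A=5 B=0)
  5. fill(B) -> (A=5 B=11)
Reached target in 5 moves.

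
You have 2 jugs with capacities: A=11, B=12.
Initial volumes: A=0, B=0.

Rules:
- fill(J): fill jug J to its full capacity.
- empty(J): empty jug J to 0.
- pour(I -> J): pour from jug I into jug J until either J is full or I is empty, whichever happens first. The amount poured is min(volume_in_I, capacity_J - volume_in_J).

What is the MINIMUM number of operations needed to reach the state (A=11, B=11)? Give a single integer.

BFS from (A=0, B=0). One shortest path:
  1. fill(A) -> (A=11 B=0)
  2. pour(A -> B) -> (A=0 B=11)
  3. fill(A) -> (A=11 B=11)
Reached target in 3 moves.

Answer: 3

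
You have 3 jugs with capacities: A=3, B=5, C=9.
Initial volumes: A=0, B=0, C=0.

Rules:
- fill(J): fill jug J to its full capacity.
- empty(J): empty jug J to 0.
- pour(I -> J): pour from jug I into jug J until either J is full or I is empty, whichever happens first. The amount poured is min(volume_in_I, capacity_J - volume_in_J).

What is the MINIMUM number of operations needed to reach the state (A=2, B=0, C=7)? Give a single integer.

BFS from (A=0, B=0, C=0). One shortest path:
  1. fill(C) -> (A=0 B=0 C=9)
  2. pour(C -> B) -> (A=0 B=5 C=4)
  3. pour(B -> A) -> (A=3 B=2 C=4)
  4. pour(A -> C) -> (A=0 B=2 C=7)
  5. pour(B -> A) -> (A=2 B=0 C=7)
Reached target in 5 moves.

Answer: 5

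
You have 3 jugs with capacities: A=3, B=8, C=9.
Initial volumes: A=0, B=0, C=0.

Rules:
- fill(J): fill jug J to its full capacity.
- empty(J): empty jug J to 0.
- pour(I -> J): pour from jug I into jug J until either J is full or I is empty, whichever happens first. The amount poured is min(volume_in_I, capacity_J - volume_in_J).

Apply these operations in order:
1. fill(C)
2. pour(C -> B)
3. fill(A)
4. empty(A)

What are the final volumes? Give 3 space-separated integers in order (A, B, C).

Step 1: fill(C) -> (A=0 B=0 C=9)
Step 2: pour(C -> B) -> (A=0 B=8 C=1)
Step 3: fill(A) -> (A=3 B=8 C=1)
Step 4: empty(A) -> (A=0 B=8 C=1)

Answer: 0 8 1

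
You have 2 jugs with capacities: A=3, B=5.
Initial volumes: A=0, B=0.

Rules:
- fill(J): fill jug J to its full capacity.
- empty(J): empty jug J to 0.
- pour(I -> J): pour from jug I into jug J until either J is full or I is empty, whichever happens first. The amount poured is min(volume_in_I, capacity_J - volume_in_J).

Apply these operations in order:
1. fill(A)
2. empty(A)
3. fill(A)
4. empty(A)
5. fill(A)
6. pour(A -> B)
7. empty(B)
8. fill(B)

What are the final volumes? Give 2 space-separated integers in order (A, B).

Answer: 0 5

Derivation:
Step 1: fill(A) -> (A=3 B=0)
Step 2: empty(A) -> (A=0 B=0)
Step 3: fill(A) -> (A=3 B=0)
Step 4: empty(A) -> (A=0 B=0)
Step 5: fill(A) -> (A=3 B=0)
Step 6: pour(A -> B) -> (A=0 B=3)
Step 7: empty(B) -> (A=0 B=0)
Step 8: fill(B) -> (A=0 B=5)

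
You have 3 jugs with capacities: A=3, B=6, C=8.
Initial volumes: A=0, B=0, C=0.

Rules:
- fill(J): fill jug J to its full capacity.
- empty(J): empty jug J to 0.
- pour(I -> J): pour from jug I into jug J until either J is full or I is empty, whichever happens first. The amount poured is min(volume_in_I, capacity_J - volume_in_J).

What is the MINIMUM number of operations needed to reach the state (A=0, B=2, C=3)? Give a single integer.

Answer: 6

Derivation:
BFS from (A=0, B=0, C=0). One shortest path:
  1. fill(A) -> (A=3 B=0 C=0)
  2. fill(C) -> (A=3 B=0 C=8)
  3. pour(C -> B) -> (A=3 B=6 C=2)
  4. empty(B) -> (A=3 B=0 C=2)
  5. pour(C -> B) -> (A=3 B=2 C=0)
  6. pour(A -> C) -> (A=0 B=2 C=3)
Reached target in 6 moves.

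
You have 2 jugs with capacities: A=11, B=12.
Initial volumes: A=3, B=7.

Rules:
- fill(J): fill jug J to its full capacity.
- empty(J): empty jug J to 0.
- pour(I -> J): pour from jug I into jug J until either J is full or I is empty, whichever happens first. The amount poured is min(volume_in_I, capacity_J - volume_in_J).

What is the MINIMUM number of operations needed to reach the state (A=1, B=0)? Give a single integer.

BFS from (A=3, B=7). One shortest path:
  1. empty(A) -> (A=0 B=7)
  2. fill(B) -> (A=0 B=12)
  3. pour(B -> A) -> (A=11 B=1)
  4. empty(A) -> (A=0 B=1)
  5. pour(B -> A) -> (A=1 B=0)
Reached target in 5 moves.

Answer: 5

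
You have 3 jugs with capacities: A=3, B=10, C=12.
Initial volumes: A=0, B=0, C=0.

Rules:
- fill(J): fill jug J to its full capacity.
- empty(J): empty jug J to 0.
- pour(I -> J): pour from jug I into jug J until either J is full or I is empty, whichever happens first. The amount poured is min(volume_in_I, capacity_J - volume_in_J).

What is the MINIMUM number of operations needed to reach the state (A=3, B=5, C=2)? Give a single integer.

Answer: 8

Derivation:
BFS from (A=0, B=0, C=0). One shortest path:
  1. fill(A) -> (A=3 B=0 C=0)
  2. fill(B) -> (A=3 B=10 C=0)
  3. pour(B -> C) -> (A=3 B=0 C=10)
  4. pour(A -> C) -> (A=1 B=0 C=12)
  5. pour(C -> B) -> (A=1 B=10 C=2)
  6. pour(B -> A) -> (A=3 B=8 C=2)
  7. empty(A) -> (A=0 B=8 C=2)
  8. pour(B -> A) -> (A=3 B=5 C=2)
Reached target in 8 moves.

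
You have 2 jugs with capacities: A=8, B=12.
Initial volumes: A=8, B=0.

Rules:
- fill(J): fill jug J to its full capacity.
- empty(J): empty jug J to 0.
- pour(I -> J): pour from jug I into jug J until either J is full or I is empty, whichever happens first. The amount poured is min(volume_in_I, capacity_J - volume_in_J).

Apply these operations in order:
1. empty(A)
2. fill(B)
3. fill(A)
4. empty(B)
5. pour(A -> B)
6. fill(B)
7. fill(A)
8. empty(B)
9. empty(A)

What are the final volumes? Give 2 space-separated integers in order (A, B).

Answer: 0 0

Derivation:
Step 1: empty(A) -> (A=0 B=0)
Step 2: fill(B) -> (A=0 B=12)
Step 3: fill(A) -> (A=8 B=12)
Step 4: empty(B) -> (A=8 B=0)
Step 5: pour(A -> B) -> (A=0 B=8)
Step 6: fill(B) -> (A=0 B=12)
Step 7: fill(A) -> (A=8 B=12)
Step 8: empty(B) -> (A=8 B=0)
Step 9: empty(A) -> (A=0 B=0)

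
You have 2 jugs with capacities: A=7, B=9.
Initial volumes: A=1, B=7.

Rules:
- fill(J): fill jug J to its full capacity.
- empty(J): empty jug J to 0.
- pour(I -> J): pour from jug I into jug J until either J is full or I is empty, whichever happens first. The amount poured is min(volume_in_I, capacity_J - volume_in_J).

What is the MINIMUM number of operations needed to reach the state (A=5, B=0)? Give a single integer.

Answer: 3

Derivation:
BFS from (A=1, B=7). One shortest path:
  1. fill(A) -> (A=7 B=7)
  2. pour(A -> B) -> (A=5 B=9)
  3. empty(B) -> (A=5 B=0)
Reached target in 3 moves.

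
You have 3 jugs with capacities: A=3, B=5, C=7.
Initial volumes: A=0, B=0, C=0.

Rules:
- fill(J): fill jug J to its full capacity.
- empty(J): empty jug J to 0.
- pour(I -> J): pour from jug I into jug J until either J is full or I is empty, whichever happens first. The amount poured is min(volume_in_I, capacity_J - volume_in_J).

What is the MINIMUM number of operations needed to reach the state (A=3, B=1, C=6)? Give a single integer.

BFS from (A=0, B=0, C=0). One shortest path:
  1. fill(B) -> (A=0 B=5 C=0)
  2. pour(B -> A) -> (A=3 B=2 C=0)
  3. pour(A -> C) -> (A=0 B=2 C=3)
  4. pour(B -> A) -> (A=2 B=0 C=3)
  5. fill(B) -> (A=2 B=5 C=3)
  6. pour(B -> C) -> (A=2 B=1 C=7)
  7. pour(C -> A) -> (A=3 B=1 C=6)
Reached target in 7 moves.

Answer: 7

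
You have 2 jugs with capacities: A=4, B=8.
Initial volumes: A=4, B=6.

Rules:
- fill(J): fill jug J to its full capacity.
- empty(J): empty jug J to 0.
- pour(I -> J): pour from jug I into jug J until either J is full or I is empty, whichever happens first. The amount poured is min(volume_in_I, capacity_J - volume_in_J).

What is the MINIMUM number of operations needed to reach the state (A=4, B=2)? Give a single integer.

Answer: 2

Derivation:
BFS from (A=4, B=6). One shortest path:
  1. empty(A) -> (A=0 B=6)
  2. pour(B -> A) -> (A=4 B=2)
Reached target in 2 moves.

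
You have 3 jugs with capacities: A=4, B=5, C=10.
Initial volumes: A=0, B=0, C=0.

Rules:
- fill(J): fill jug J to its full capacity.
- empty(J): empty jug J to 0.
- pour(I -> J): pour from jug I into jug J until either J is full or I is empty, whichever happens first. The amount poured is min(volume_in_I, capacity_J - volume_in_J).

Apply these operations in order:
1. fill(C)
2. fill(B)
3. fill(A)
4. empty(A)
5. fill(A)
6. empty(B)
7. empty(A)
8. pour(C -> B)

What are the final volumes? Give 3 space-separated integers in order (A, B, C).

Answer: 0 5 5

Derivation:
Step 1: fill(C) -> (A=0 B=0 C=10)
Step 2: fill(B) -> (A=0 B=5 C=10)
Step 3: fill(A) -> (A=4 B=5 C=10)
Step 4: empty(A) -> (A=0 B=5 C=10)
Step 5: fill(A) -> (A=4 B=5 C=10)
Step 6: empty(B) -> (A=4 B=0 C=10)
Step 7: empty(A) -> (A=0 B=0 C=10)
Step 8: pour(C -> B) -> (A=0 B=5 C=5)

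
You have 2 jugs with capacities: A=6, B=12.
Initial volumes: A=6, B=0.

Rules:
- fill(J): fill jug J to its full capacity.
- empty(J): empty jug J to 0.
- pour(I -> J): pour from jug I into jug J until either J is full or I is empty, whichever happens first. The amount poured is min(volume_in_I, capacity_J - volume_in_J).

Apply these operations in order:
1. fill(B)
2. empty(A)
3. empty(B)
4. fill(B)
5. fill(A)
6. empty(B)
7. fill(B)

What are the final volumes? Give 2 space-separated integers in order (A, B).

Answer: 6 12

Derivation:
Step 1: fill(B) -> (A=6 B=12)
Step 2: empty(A) -> (A=0 B=12)
Step 3: empty(B) -> (A=0 B=0)
Step 4: fill(B) -> (A=0 B=12)
Step 5: fill(A) -> (A=6 B=12)
Step 6: empty(B) -> (A=6 B=0)
Step 7: fill(B) -> (A=6 B=12)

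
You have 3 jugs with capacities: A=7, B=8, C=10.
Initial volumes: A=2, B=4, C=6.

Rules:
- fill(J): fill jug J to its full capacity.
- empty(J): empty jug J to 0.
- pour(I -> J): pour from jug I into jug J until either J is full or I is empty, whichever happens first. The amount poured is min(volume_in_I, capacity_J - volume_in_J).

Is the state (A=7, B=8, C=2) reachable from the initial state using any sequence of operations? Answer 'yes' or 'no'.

Answer: yes

Derivation:
BFS from (A=2, B=4, C=6):
  1. fill(A) -> (A=7 B=4 C=6)
  2. pour(C -> B) -> (A=7 B=8 C=2)
Target reached → yes.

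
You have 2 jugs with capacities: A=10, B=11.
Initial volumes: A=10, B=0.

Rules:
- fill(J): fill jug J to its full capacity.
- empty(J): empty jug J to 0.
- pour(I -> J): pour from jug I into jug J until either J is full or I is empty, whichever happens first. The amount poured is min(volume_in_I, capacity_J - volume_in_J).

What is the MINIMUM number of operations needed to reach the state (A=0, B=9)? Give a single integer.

BFS from (A=10, B=0). One shortest path:
  1. pour(A -> B) -> (A=0 B=10)
  2. fill(A) -> (A=10 B=10)
  3. pour(A -> B) -> (A=9 B=11)
  4. empty(B) -> (A=9 B=0)
  5. pour(A -> B) -> (A=0 B=9)
Reached target in 5 moves.

Answer: 5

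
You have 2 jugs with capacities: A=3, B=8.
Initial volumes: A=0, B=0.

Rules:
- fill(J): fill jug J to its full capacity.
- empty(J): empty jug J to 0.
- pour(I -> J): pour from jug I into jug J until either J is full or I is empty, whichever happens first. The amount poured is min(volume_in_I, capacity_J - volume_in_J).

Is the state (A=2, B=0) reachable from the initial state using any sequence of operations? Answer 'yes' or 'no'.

BFS from (A=0, B=0):
  1. fill(B) -> (A=0 B=8)
  2. pour(B -> A) -> (A=3 B=5)
  3. empty(A) -> (A=0 B=5)
  4. pour(B -> A) -> (A=3 B=2)
  5. empty(A) -> (A=0 B=2)
  6. pour(B -> A) -> (A=2 B=0)
Target reached → yes.

Answer: yes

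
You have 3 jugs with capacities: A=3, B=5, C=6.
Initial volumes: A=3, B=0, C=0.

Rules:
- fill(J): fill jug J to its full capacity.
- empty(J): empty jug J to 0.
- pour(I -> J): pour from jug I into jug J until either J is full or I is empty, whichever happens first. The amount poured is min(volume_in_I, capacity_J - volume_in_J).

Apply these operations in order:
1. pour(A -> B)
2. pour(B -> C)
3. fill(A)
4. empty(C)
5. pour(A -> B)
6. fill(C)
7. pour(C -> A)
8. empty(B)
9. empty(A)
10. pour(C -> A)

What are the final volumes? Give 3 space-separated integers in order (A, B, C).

Step 1: pour(A -> B) -> (A=0 B=3 C=0)
Step 2: pour(B -> C) -> (A=0 B=0 C=3)
Step 3: fill(A) -> (A=3 B=0 C=3)
Step 4: empty(C) -> (A=3 B=0 C=0)
Step 5: pour(A -> B) -> (A=0 B=3 C=0)
Step 6: fill(C) -> (A=0 B=3 C=6)
Step 7: pour(C -> A) -> (A=3 B=3 C=3)
Step 8: empty(B) -> (A=3 B=0 C=3)
Step 9: empty(A) -> (A=0 B=0 C=3)
Step 10: pour(C -> A) -> (A=3 B=0 C=0)

Answer: 3 0 0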